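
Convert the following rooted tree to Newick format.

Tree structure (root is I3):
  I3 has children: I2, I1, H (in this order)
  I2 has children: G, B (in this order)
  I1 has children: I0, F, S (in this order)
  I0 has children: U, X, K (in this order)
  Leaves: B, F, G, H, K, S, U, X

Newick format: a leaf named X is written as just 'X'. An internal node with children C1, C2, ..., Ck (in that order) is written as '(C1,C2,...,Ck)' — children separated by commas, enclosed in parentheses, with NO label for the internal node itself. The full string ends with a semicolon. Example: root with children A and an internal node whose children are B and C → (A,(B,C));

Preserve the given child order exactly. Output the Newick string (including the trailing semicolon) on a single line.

internal I3 with children ['I2', 'I1', 'H']
  internal I2 with children ['G', 'B']
    leaf 'G' → 'G'
    leaf 'B' → 'B'
  → '(G,B)'
  internal I1 with children ['I0', 'F', 'S']
    internal I0 with children ['U', 'X', 'K']
      leaf 'U' → 'U'
      leaf 'X' → 'X'
      leaf 'K' → 'K'
    → '(U,X,K)'
    leaf 'F' → 'F'
    leaf 'S' → 'S'
  → '((U,X,K),F,S)'
  leaf 'H' → 'H'
→ '((G,B),((U,X,K),F,S),H)'
Final: ((G,B),((U,X,K),F,S),H);

Answer: ((G,B),((U,X,K),F,S),H);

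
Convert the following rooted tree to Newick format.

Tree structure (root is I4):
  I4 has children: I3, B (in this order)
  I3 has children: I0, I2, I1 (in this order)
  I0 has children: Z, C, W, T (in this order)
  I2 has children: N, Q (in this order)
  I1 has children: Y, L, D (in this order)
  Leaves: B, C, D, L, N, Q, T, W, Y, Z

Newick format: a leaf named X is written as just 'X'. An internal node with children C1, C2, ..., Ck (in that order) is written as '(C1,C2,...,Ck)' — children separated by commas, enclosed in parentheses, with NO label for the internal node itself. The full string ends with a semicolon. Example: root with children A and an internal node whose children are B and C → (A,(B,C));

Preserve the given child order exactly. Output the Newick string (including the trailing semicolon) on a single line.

internal I4 with children ['I3', 'B']
  internal I3 with children ['I0', 'I2', 'I1']
    internal I0 with children ['Z', 'C', 'W', 'T']
      leaf 'Z' → 'Z'
      leaf 'C' → 'C'
      leaf 'W' → 'W'
      leaf 'T' → 'T'
    → '(Z,C,W,T)'
    internal I2 with children ['N', 'Q']
      leaf 'N' → 'N'
      leaf 'Q' → 'Q'
    → '(N,Q)'
    internal I1 with children ['Y', 'L', 'D']
      leaf 'Y' → 'Y'
      leaf 'L' → 'L'
      leaf 'D' → 'D'
    → '(Y,L,D)'
  → '((Z,C,W,T),(N,Q),(Y,L,D))'
  leaf 'B' → 'B'
→ '(((Z,C,W,T),(N,Q),(Y,L,D)),B)'
Final: (((Z,C,W,T),(N,Q),(Y,L,D)),B);

Answer: (((Z,C,W,T),(N,Q),(Y,L,D)),B);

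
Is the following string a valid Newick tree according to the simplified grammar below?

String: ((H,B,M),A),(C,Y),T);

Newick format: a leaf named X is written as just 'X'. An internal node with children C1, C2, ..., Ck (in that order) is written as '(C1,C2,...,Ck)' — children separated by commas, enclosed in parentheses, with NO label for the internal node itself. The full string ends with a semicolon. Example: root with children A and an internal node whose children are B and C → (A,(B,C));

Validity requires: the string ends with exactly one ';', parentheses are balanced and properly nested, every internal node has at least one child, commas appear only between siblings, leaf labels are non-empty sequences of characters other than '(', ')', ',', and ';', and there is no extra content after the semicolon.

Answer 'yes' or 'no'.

Answer: no

Derivation:
Input: ((H,B,M),A),(C,Y),T);
Paren balance: 3 '(' vs 4 ')' MISMATCH
Ends with single ';': True
Full parse: FAILS (extra content after tree at pos 11)
Valid: False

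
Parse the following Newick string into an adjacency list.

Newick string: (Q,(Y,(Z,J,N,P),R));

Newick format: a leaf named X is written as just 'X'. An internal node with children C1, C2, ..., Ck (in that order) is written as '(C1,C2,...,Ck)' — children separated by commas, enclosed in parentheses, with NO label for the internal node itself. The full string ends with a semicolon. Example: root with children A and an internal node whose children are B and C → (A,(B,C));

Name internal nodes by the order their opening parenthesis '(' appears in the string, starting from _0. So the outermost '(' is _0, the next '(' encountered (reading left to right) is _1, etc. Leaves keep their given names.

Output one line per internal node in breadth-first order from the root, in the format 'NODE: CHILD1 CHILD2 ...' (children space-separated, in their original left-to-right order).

Input: (Q,(Y,(Z,J,N,P),R));
Scanning left-to-right, naming '(' by encounter order:
  pos 0: '(' -> open internal node _0 (depth 1)
  pos 3: '(' -> open internal node _1 (depth 2)
  pos 6: '(' -> open internal node _2 (depth 3)
  pos 14: ')' -> close internal node _2 (now at depth 2)
  pos 17: ')' -> close internal node _1 (now at depth 1)
  pos 18: ')' -> close internal node _0 (now at depth 0)
Total internal nodes: 3
BFS adjacency from root:
  _0: Q _1
  _1: Y _2 R
  _2: Z J N P

Answer: _0: Q _1
_1: Y _2 R
_2: Z J N P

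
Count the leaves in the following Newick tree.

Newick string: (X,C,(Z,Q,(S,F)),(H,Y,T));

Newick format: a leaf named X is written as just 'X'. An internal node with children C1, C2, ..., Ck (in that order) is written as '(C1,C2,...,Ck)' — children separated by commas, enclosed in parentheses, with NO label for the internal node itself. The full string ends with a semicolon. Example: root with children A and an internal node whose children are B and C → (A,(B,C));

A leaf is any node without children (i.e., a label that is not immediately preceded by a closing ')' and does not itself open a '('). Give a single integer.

Answer: 9

Derivation:
Newick: (X,C,(Z,Q,(S,F)),(H,Y,T));
Scan left-to-right; a leaf is any maximal label run not followed by '(':
  pos 1: leaf 'X' → count = 1
  pos 3: leaf 'C' → count = 2
  pos 6: leaf 'Z' → count = 3
  pos 8: leaf 'Q' → count = 4
  pos 11: leaf 'S' → count = 5
  pos 13: leaf 'F' → count = 6
  pos 18: leaf 'H' → count = 7
  pos 20: leaf 'Y' → count = 8
  pos 22: leaf 'T' → count = 9
Total leaves: 9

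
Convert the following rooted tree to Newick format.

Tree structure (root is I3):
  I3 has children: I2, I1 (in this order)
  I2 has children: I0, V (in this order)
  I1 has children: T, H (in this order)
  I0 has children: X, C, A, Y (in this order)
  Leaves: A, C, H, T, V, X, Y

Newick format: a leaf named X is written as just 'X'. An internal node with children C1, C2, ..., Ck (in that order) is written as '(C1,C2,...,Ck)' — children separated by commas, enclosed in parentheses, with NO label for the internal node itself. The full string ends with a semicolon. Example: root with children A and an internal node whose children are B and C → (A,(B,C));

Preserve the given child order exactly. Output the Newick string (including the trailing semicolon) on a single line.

Answer: (((X,C,A,Y),V),(T,H));

Derivation:
internal I3 with children ['I2', 'I1']
  internal I2 with children ['I0', 'V']
    internal I0 with children ['X', 'C', 'A', 'Y']
      leaf 'X' → 'X'
      leaf 'C' → 'C'
      leaf 'A' → 'A'
      leaf 'Y' → 'Y'
    → '(X,C,A,Y)'
    leaf 'V' → 'V'
  → '((X,C,A,Y),V)'
  internal I1 with children ['T', 'H']
    leaf 'T' → 'T'
    leaf 'H' → 'H'
  → '(T,H)'
→ '(((X,C,A,Y),V),(T,H))'
Final: (((X,C,A,Y),V),(T,H));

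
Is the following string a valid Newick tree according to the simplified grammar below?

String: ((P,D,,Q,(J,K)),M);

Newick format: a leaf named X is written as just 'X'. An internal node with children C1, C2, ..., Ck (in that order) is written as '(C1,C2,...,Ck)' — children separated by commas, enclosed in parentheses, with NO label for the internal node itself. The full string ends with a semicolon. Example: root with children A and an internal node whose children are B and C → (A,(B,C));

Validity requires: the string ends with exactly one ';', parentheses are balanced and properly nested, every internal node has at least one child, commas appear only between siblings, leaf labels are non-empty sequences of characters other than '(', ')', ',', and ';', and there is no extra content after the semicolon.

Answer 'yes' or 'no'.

Input: ((P,D,,Q,(J,K)),M);
Paren balance: 3 '(' vs 3 ')' OK
Ends with single ';': True
Full parse: FAILS (empty leaf label at pos 6)
Valid: False

Answer: no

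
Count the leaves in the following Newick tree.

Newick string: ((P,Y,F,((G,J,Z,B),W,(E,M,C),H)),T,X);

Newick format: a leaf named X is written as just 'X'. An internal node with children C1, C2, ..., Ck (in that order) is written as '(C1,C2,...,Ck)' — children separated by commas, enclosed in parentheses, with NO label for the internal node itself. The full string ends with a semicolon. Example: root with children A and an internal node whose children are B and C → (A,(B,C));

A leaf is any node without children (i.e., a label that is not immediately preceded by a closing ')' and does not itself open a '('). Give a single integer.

Answer: 14

Derivation:
Newick: ((P,Y,F,((G,J,Z,B),W,(E,M,C),H)),T,X);
Scan left-to-right; a leaf is any maximal label run not followed by '(':
  pos 2: leaf 'P' → count = 1
  pos 4: leaf 'Y' → count = 2
  pos 6: leaf 'F' → count = 3
  pos 10: leaf 'G' → count = 4
  pos 12: leaf 'J' → count = 5
  pos 14: leaf 'Z' → count = 6
  pos 16: leaf 'B' → count = 7
  pos 19: leaf 'W' → count = 8
  pos 22: leaf 'E' → count = 9
  pos 24: leaf 'M' → count = 10
  pos 26: leaf 'C' → count = 11
  pos 29: leaf 'H' → count = 12
  pos 33: leaf 'T' → count = 13
  pos 35: leaf 'X' → count = 14
Total leaves: 14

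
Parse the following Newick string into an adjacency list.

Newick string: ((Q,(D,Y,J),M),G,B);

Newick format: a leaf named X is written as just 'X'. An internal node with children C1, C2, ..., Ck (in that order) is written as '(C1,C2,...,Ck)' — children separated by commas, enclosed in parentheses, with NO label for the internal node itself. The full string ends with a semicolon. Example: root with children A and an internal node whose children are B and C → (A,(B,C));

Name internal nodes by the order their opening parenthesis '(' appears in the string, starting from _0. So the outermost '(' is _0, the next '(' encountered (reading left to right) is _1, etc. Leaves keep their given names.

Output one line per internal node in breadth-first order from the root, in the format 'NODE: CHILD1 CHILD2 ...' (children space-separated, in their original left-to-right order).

Answer: _0: _1 G B
_1: Q _2 M
_2: D Y J

Derivation:
Input: ((Q,(D,Y,J),M),G,B);
Scanning left-to-right, naming '(' by encounter order:
  pos 0: '(' -> open internal node _0 (depth 1)
  pos 1: '(' -> open internal node _1 (depth 2)
  pos 4: '(' -> open internal node _2 (depth 3)
  pos 10: ')' -> close internal node _2 (now at depth 2)
  pos 13: ')' -> close internal node _1 (now at depth 1)
  pos 18: ')' -> close internal node _0 (now at depth 0)
Total internal nodes: 3
BFS adjacency from root:
  _0: _1 G B
  _1: Q _2 M
  _2: D Y J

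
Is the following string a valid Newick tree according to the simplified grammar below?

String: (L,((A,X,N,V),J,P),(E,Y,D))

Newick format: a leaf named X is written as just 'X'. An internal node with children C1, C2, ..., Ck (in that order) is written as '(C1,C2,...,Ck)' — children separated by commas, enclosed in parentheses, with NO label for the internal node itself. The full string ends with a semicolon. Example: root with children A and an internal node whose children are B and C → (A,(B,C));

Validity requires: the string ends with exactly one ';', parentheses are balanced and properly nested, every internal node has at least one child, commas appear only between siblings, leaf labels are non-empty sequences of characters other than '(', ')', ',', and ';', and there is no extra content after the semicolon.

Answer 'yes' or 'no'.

Answer: no

Derivation:
Input: (L,((A,X,N,V),J,P),(E,Y,D))
Paren balance: 4 '(' vs 4 ')' OK
Ends with single ';': False
Full parse: FAILS (must end with ;)
Valid: False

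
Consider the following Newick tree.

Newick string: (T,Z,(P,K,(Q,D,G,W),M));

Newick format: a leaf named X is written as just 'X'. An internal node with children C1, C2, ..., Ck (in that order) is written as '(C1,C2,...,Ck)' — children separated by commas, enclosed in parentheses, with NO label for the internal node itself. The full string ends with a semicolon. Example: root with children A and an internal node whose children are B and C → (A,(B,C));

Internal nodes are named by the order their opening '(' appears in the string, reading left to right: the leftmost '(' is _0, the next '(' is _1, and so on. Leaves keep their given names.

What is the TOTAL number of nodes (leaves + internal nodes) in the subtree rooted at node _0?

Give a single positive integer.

Answer: 12

Derivation:
Newick: (T,Z,(P,K,(Q,D,G,W),M));
Locate _0: it is the '(' at position 0 (the 1st '(' reading left to right).
Query: subtree rooted at _0
_0: subtree_size = 1 + 11
  T: subtree_size = 1 + 0
  Z: subtree_size = 1 + 0
  _1: subtree_size = 1 + 8
    P: subtree_size = 1 + 0
    K: subtree_size = 1 + 0
    _2: subtree_size = 1 + 4
      Q: subtree_size = 1 + 0
      D: subtree_size = 1 + 0
      G: subtree_size = 1 + 0
      W: subtree_size = 1 + 0
    M: subtree_size = 1 + 0
Total subtree size of _0: 12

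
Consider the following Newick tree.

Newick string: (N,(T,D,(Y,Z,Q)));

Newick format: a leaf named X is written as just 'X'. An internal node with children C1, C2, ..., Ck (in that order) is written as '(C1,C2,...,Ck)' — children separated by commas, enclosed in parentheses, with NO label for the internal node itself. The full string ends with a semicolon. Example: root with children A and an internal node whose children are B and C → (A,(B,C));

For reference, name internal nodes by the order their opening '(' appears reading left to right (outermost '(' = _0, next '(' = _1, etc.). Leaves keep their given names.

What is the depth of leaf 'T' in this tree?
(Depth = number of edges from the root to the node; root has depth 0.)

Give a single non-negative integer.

Answer: 2

Derivation:
Newick: (N,(T,D,(Y,Z,Q)));
Naming internals by '(' encounter order: outermost '(' = _0, next = _1, ...
Query node: T
Path from root: _0 -> _1 -> T
Depth of T: 2 (number of edges from root)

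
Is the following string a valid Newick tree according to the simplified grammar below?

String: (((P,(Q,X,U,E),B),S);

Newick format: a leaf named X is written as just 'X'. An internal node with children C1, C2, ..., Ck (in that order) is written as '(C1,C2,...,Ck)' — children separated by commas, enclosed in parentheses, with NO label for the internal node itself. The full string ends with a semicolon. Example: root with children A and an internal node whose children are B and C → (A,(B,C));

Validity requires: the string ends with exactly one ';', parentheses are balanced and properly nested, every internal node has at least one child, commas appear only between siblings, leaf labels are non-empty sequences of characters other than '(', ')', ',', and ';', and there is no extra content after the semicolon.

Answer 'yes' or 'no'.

Answer: no

Derivation:
Input: (((P,(Q,X,U,E),B),S);
Paren balance: 4 '(' vs 3 ')' MISMATCH
Ends with single ';': True
Full parse: FAILS (expected , or ) at pos 20)
Valid: False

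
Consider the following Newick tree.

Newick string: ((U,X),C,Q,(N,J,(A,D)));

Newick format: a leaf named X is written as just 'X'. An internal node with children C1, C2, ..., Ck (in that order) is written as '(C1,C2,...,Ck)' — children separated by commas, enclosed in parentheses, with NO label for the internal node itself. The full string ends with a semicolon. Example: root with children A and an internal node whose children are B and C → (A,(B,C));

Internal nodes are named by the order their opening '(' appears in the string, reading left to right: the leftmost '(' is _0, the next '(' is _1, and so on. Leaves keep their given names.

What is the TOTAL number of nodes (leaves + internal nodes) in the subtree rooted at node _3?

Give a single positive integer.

Newick: ((U,X),C,Q,(N,J,(A,D)));
Locate _3: it is the '(' at position 16 (the 4th '(' reading left to right).
Query: subtree rooted at _3
_3: subtree_size = 1 + 2
  A: subtree_size = 1 + 0
  D: subtree_size = 1 + 0
Total subtree size of _3: 3

Answer: 3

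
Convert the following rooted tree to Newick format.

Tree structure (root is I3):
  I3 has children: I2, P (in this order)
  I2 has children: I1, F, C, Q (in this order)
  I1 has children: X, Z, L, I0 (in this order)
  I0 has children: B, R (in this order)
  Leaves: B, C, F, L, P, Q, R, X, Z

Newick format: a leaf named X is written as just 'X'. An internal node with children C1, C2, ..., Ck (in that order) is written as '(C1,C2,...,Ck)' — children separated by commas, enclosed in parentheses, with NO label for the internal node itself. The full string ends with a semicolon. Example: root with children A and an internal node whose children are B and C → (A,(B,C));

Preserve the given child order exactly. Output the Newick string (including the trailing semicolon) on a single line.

Answer: (((X,Z,L,(B,R)),F,C,Q),P);

Derivation:
internal I3 with children ['I2', 'P']
  internal I2 with children ['I1', 'F', 'C', 'Q']
    internal I1 with children ['X', 'Z', 'L', 'I0']
      leaf 'X' → 'X'
      leaf 'Z' → 'Z'
      leaf 'L' → 'L'
      internal I0 with children ['B', 'R']
        leaf 'B' → 'B'
        leaf 'R' → 'R'
      → '(B,R)'
    → '(X,Z,L,(B,R))'
    leaf 'F' → 'F'
    leaf 'C' → 'C'
    leaf 'Q' → 'Q'
  → '((X,Z,L,(B,R)),F,C,Q)'
  leaf 'P' → 'P'
→ '(((X,Z,L,(B,R)),F,C,Q),P)'
Final: (((X,Z,L,(B,R)),F,C,Q),P);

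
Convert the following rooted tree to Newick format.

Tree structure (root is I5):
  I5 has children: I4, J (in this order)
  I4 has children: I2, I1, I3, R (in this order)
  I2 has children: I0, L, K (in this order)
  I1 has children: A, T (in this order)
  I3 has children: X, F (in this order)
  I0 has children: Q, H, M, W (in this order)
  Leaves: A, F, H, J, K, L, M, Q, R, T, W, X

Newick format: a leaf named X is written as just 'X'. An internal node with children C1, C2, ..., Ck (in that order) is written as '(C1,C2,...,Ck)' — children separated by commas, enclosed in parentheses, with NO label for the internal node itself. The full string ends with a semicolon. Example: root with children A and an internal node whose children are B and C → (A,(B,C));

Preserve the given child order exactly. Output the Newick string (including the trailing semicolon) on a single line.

Answer: ((((Q,H,M,W),L,K),(A,T),(X,F),R),J);

Derivation:
internal I5 with children ['I4', 'J']
  internal I4 with children ['I2', 'I1', 'I3', 'R']
    internal I2 with children ['I0', 'L', 'K']
      internal I0 with children ['Q', 'H', 'M', 'W']
        leaf 'Q' → 'Q'
        leaf 'H' → 'H'
        leaf 'M' → 'M'
        leaf 'W' → 'W'
      → '(Q,H,M,W)'
      leaf 'L' → 'L'
      leaf 'K' → 'K'
    → '((Q,H,M,W),L,K)'
    internal I1 with children ['A', 'T']
      leaf 'A' → 'A'
      leaf 'T' → 'T'
    → '(A,T)'
    internal I3 with children ['X', 'F']
      leaf 'X' → 'X'
      leaf 'F' → 'F'
    → '(X,F)'
    leaf 'R' → 'R'
  → '(((Q,H,M,W),L,K),(A,T),(X,F),R)'
  leaf 'J' → 'J'
→ '((((Q,H,M,W),L,K),(A,T),(X,F),R),J)'
Final: ((((Q,H,M,W),L,K),(A,T),(X,F),R),J);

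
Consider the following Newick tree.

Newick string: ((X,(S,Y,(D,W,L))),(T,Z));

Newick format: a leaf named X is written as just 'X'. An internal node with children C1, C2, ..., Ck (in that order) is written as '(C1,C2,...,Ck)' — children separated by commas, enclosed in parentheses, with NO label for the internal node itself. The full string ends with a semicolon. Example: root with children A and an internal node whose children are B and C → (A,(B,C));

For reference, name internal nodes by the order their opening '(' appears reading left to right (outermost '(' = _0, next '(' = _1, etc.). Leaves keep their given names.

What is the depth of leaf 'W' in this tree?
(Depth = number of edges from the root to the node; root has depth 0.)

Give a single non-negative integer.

Answer: 4

Derivation:
Newick: ((X,(S,Y,(D,W,L))),(T,Z));
Naming internals by '(' encounter order: outermost '(' = _0, next = _1, ...
Query node: W
Path from root: _0 -> _1 -> _2 -> _3 -> W
Depth of W: 4 (number of edges from root)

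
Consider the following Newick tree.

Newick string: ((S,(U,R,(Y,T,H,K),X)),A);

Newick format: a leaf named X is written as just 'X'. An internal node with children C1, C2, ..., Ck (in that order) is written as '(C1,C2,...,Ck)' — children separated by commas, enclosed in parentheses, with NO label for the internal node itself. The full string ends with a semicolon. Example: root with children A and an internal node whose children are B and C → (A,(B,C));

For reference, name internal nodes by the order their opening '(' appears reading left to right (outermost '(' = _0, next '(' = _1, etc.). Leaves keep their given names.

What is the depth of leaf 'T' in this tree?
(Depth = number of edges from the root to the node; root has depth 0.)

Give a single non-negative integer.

Newick: ((S,(U,R,(Y,T,H,K),X)),A);
Naming internals by '(' encounter order: outermost '(' = _0, next = _1, ...
Query node: T
Path from root: _0 -> _1 -> _2 -> _3 -> T
Depth of T: 4 (number of edges from root)

Answer: 4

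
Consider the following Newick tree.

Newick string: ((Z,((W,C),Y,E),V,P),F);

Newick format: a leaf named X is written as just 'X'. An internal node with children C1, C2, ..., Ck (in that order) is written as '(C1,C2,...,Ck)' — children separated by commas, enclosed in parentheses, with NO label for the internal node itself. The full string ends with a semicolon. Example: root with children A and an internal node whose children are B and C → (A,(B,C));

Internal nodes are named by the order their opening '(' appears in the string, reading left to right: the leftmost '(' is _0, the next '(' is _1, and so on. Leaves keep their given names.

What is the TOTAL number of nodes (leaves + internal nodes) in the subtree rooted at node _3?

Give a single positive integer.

Newick: ((Z,((W,C),Y,E),V,P),F);
Locate _3: it is the '(' at position 5 (the 4th '(' reading left to right).
Query: subtree rooted at _3
_3: subtree_size = 1 + 2
  W: subtree_size = 1 + 0
  C: subtree_size = 1 + 0
Total subtree size of _3: 3

Answer: 3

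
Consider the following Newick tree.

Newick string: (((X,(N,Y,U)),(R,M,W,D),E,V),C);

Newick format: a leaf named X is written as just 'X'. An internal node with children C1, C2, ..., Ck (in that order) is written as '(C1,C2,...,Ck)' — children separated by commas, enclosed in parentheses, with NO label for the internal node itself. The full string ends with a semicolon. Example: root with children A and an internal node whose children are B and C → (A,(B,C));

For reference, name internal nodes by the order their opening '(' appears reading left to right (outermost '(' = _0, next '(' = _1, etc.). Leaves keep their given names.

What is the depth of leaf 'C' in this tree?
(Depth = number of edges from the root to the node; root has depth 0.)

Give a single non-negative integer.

Newick: (((X,(N,Y,U)),(R,M,W,D),E,V),C);
Naming internals by '(' encounter order: outermost '(' = _0, next = _1, ...
Query node: C
Path from root: _0 -> C
Depth of C: 1 (number of edges from root)

Answer: 1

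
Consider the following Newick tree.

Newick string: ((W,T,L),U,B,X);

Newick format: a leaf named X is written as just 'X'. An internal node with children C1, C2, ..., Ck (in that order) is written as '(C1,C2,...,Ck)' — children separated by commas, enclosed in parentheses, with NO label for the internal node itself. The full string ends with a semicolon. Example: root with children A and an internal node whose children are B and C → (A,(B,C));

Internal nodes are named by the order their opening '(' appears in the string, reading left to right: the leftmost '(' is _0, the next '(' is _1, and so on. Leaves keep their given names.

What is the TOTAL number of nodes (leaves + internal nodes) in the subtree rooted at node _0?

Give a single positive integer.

Newick: ((W,T,L),U,B,X);
Locate _0: it is the '(' at position 0 (the 1st '(' reading left to right).
Query: subtree rooted at _0
_0: subtree_size = 1 + 7
  _1: subtree_size = 1 + 3
    W: subtree_size = 1 + 0
    T: subtree_size = 1 + 0
    L: subtree_size = 1 + 0
  U: subtree_size = 1 + 0
  B: subtree_size = 1 + 0
  X: subtree_size = 1 + 0
Total subtree size of _0: 8

Answer: 8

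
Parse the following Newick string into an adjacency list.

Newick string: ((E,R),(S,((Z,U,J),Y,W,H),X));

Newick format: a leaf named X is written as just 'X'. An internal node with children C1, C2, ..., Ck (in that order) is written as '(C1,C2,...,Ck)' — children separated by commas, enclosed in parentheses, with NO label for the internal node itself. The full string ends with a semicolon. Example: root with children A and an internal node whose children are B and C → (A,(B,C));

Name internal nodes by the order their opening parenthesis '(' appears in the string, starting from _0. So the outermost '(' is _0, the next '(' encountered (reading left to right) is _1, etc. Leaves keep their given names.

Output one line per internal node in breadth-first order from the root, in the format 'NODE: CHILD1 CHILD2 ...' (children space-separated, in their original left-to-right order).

Answer: _0: _1 _2
_1: E R
_2: S _3 X
_3: _4 Y W H
_4: Z U J

Derivation:
Input: ((E,R),(S,((Z,U,J),Y,W,H),X));
Scanning left-to-right, naming '(' by encounter order:
  pos 0: '(' -> open internal node _0 (depth 1)
  pos 1: '(' -> open internal node _1 (depth 2)
  pos 5: ')' -> close internal node _1 (now at depth 1)
  pos 7: '(' -> open internal node _2 (depth 2)
  pos 10: '(' -> open internal node _3 (depth 3)
  pos 11: '(' -> open internal node _4 (depth 4)
  pos 17: ')' -> close internal node _4 (now at depth 3)
  pos 24: ')' -> close internal node _3 (now at depth 2)
  pos 27: ')' -> close internal node _2 (now at depth 1)
  pos 28: ')' -> close internal node _0 (now at depth 0)
Total internal nodes: 5
BFS adjacency from root:
  _0: _1 _2
  _1: E R
  _2: S _3 X
  _3: _4 Y W H
  _4: Z U J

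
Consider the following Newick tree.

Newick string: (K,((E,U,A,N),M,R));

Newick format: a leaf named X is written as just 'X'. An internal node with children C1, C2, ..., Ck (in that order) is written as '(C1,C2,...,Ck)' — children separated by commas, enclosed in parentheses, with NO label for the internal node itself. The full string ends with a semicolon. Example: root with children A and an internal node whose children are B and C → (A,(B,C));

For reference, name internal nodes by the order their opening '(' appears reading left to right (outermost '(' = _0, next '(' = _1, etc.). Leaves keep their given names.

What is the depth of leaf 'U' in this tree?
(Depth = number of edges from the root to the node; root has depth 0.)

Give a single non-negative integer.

Answer: 3

Derivation:
Newick: (K,((E,U,A,N),M,R));
Naming internals by '(' encounter order: outermost '(' = _0, next = _1, ...
Query node: U
Path from root: _0 -> _1 -> _2 -> U
Depth of U: 3 (number of edges from root)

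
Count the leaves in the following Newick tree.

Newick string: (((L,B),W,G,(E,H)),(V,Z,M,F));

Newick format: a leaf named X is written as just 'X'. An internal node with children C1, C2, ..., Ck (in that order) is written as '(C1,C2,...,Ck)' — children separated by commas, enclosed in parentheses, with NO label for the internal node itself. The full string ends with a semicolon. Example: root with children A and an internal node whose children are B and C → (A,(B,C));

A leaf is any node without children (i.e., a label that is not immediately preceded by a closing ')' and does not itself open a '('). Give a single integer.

Newick: (((L,B),W,G,(E,H)),(V,Z,M,F));
Scan left-to-right; a leaf is any maximal label run not followed by '(':
  pos 3: leaf 'L' → count = 1
  pos 5: leaf 'B' → count = 2
  pos 8: leaf 'W' → count = 3
  pos 10: leaf 'G' → count = 4
  pos 13: leaf 'E' → count = 5
  pos 15: leaf 'H' → count = 6
  pos 20: leaf 'V' → count = 7
  pos 22: leaf 'Z' → count = 8
  pos 24: leaf 'M' → count = 9
  pos 26: leaf 'F' → count = 10
Total leaves: 10

Answer: 10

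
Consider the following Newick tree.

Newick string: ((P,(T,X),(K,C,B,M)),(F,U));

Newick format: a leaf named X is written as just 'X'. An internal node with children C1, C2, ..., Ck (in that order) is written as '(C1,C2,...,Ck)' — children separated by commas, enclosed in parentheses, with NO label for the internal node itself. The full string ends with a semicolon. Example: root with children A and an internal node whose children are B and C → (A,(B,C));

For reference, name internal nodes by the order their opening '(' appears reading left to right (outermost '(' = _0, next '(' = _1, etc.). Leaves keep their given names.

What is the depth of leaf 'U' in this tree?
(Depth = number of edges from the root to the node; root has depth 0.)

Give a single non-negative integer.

Newick: ((P,(T,X),(K,C,B,M)),(F,U));
Naming internals by '(' encounter order: outermost '(' = _0, next = _1, ...
Query node: U
Path from root: _0 -> _4 -> U
Depth of U: 2 (number of edges from root)

Answer: 2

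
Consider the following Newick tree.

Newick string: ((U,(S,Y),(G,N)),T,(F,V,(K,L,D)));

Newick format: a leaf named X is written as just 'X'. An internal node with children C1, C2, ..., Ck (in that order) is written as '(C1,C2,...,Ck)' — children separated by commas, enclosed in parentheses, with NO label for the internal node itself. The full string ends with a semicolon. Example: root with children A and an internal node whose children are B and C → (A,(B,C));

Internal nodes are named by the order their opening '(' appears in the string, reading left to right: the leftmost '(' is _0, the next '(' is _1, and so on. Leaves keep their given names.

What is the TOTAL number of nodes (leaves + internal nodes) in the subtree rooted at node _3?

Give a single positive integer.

Answer: 3

Derivation:
Newick: ((U,(S,Y),(G,N)),T,(F,V,(K,L,D)));
Locate _3: it is the '(' at position 10 (the 4th '(' reading left to right).
Query: subtree rooted at _3
_3: subtree_size = 1 + 2
  G: subtree_size = 1 + 0
  N: subtree_size = 1 + 0
Total subtree size of _3: 3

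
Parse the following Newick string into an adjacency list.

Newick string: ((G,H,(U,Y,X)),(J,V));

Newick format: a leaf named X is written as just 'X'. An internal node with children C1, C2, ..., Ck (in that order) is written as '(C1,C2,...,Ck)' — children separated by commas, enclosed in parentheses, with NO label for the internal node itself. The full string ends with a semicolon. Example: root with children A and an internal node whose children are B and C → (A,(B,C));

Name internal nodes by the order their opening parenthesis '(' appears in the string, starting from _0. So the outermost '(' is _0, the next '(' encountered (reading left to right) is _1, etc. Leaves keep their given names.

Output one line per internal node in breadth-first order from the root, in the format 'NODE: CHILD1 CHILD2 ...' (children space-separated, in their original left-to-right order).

Answer: _0: _1 _3
_1: G H _2
_3: J V
_2: U Y X

Derivation:
Input: ((G,H,(U,Y,X)),(J,V));
Scanning left-to-right, naming '(' by encounter order:
  pos 0: '(' -> open internal node _0 (depth 1)
  pos 1: '(' -> open internal node _1 (depth 2)
  pos 6: '(' -> open internal node _2 (depth 3)
  pos 12: ')' -> close internal node _2 (now at depth 2)
  pos 13: ')' -> close internal node _1 (now at depth 1)
  pos 15: '(' -> open internal node _3 (depth 2)
  pos 19: ')' -> close internal node _3 (now at depth 1)
  pos 20: ')' -> close internal node _0 (now at depth 0)
Total internal nodes: 4
BFS adjacency from root:
  _0: _1 _3
  _1: G H _2
  _3: J V
  _2: U Y X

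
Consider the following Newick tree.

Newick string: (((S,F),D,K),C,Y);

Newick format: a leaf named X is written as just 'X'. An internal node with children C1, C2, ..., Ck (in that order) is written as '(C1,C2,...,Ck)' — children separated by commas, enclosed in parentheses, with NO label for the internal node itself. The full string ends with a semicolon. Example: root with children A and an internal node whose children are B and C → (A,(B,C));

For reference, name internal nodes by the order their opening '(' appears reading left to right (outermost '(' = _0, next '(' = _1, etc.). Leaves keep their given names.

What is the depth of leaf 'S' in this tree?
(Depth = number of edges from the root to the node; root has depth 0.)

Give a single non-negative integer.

Newick: (((S,F),D,K),C,Y);
Naming internals by '(' encounter order: outermost '(' = _0, next = _1, ...
Query node: S
Path from root: _0 -> _1 -> _2 -> S
Depth of S: 3 (number of edges from root)

Answer: 3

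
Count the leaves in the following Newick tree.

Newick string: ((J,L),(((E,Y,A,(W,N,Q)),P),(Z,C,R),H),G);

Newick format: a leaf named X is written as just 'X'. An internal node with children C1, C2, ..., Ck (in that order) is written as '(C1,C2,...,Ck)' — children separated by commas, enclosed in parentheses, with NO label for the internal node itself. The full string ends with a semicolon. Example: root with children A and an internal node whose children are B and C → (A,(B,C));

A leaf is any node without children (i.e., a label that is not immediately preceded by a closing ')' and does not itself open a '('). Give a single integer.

Newick: ((J,L),(((E,Y,A,(W,N,Q)),P),(Z,C,R),H),G);
Scan left-to-right; a leaf is any maximal label run not followed by '(':
  pos 2: leaf 'J' → count = 1
  pos 4: leaf 'L' → count = 2
  pos 10: leaf 'E' → count = 3
  pos 12: leaf 'Y' → count = 4
  pos 14: leaf 'A' → count = 5
  pos 17: leaf 'W' → count = 6
  pos 19: leaf 'N' → count = 7
  pos 21: leaf 'Q' → count = 8
  pos 25: leaf 'P' → count = 9
  pos 29: leaf 'Z' → count = 10
  pos 31: leaf 'C' → count = 11
  pos 33: leaf 'R' → count = 12
  pos 36: leaf 'H' → count = 13
  pos 39: leaf 'G' → count = 14
Total leaves: 14

Answer: 14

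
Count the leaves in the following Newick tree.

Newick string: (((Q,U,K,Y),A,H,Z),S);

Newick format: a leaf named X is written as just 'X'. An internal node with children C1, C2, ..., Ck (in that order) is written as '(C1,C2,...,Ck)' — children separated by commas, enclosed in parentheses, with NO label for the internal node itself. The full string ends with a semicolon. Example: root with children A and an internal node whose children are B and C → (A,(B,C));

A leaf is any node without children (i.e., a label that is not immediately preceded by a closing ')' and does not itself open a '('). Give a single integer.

Answer: 8

Derivation:
Newick: (((Q,U,K,Y),A,H,Z),S);
Scan left-to-right; a leaf is any maximal label run not followed by '(':
  pos 3: leaf 'Q' → count = 1
  pos 5: leaf 'U' → count = 2
  pos 7: leaf 'K' → count = 3
  pos 9: leaf 'Y' → count = 4
  pos 12: leaf 'A' → count = 5
  pos 14: leaf 'H' → count = 6
  pos 16: leaf 'Z' → count = 7
  pos 19: leaf 'S' → count = 8
Total leaves: 8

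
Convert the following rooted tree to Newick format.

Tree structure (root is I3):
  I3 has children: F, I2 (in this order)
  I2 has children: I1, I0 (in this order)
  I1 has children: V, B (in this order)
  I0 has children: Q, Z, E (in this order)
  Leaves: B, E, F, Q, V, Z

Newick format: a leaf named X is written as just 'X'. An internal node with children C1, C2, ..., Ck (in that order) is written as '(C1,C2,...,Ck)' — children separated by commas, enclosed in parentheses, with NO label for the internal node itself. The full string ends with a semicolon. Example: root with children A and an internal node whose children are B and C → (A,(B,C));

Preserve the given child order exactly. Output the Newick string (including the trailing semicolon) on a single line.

internal I3 with children ['F', 'I2']
  leaf 'F' → 'F'
  internal I2 with children ['I1', 'I0']
    internal I1 with children ['V', 'B']
      leaf 'V' → 'V'
      leaf 'B' → 'B'
    → '(V,B)'
    internal I0 with children ['Q', 'Z', 'E']
      leaf 'Q' → 'Q'
      leaf 'Z' → 'Z'
      leaf 'E' → 'E'
    → '(Q,Z,E)'
  → '((V,B),(Q,Z,E))'
→ '(F,((V,B),(Q,Z,E)))'
Final: (F,((V,B),(Q,Z,E)));

Answer: (F,((V,B),(Q,Z,E)));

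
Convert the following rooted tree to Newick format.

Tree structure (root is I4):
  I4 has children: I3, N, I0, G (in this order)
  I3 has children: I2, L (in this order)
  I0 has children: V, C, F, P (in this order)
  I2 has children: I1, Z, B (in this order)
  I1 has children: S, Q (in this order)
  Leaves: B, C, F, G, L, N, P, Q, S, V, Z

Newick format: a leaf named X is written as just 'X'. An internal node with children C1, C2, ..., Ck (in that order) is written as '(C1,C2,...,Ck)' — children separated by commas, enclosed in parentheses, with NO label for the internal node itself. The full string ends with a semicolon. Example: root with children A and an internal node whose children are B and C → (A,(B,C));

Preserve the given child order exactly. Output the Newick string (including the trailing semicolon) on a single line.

Answer: ((((S,Q),Z,B),L),N,(V,C,F,P),G);

Derivation:
internal I4 with children ['I3', 'N', 'I0', 'G']
  internal I3 with children ['I2', 'L']
    internal I2 with children ['I1', 'Z', 'B']
      internal I1 with children ['S', 'Q']
        leaf 'S' → 'S'
        leaf 'Q' → 'Q'
      → '(S,Q)'
      leaf 'Z' → 'Z'
      leaf 'B' → 'B'
    → '((S,Q),Z,B)'
    leaf 'L' → 'L'
  → '(((S,Q),Z,B),L)'
  leaf 'N' → 'N'
  internal I0 with children ['V', 'C', 'F', 'P']
    leaf 'V' → 'V'
    leaf 'C' → 'C'
    leaf 'F' → 'F'
    leaf 'P' → 'P'
  → '(V,C,F,P)'
  leaf 'G' → 'G'
→ '((((S,Q),Z,B),L),N,(V,C,F,P),G)'
Final: ((((S,Q),Z,B),L),N,(V,C,F,P),G);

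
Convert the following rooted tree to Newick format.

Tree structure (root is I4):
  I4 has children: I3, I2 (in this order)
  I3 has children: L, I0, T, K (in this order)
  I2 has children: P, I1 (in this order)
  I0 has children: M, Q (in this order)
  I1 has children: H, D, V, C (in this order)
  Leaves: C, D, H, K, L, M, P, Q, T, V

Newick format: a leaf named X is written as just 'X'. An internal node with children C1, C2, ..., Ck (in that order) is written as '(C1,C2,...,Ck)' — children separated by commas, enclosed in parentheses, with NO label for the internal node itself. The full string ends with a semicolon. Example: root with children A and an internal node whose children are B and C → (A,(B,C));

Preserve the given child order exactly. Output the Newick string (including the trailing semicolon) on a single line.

Answer: ((L,(M,Q),T,K),(P,(H,D,V,C)));

Derivation:
internal I4 with children ['I3', 'I2']
  internal I3 with children ['L', 'I0', 'T', 'K']
    leaf 'L' → 'L'
    internal I0 with children ['M', 'Q']
      leaf 'M' → 'M'
      leaf 'Q' → 'Q'
    → '(M,Q)'
    leaf 'T' → 'T'
    leaf 'K' → 'K'
  → '(L,(M,Q),T,K)'
  internal I2 with children ['P', 'I1']
    leaf 'P' → 'P'
    internal I1 with children ['H', 'D', 'V', 'C']
      leaf 'H' → 'H'
      leaf 'D' → 'D'
      leaf 'V' → 'V'
      leaf 'C' → 'C'
    → '(H,D,V,C)'
  → '(P,(H,D,V,C))'
→ '((L,(M,Q),T,K),(P,(H,D,V,C)))'
Final: ((L,(M,Q),T,K),(P,(H,D,V,C)));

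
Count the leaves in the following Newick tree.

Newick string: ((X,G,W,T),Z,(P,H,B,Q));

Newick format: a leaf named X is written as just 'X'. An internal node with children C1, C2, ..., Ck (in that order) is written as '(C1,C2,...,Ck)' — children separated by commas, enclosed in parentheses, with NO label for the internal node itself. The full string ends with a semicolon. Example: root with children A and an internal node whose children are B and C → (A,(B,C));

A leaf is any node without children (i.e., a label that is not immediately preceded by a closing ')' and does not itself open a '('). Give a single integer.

Answer: 9

Derivation:
Newick: ((X,G,W,T),Z,(P,H,B,Q));
Scan left-to-right; a leaf is any maximal label run not followed by '(':
  pos 2: leaf 'X' → count = 1
  pos 4: leaf 'G' → count = 2
  pos 6: leaf 'W' → count = 3
  pos 8: leaf 'T' → count = 4
  pos 11: leaf 'Z' → count = 5
  pos 14: leaf 'P' → count = 6
  pos 16: leaf 'H' → count = 7
  pos 18: leaf 'B' → count = 8
  pos 20: leaf 'Q' → count = 9
Total leaves: 9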